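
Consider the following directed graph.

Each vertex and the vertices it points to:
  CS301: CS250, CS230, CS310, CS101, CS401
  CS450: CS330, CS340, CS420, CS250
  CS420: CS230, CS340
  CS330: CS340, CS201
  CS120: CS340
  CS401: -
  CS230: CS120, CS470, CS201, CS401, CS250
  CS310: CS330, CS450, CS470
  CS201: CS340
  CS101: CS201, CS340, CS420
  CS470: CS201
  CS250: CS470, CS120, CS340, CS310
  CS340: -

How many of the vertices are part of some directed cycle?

A vertex is on a directed cycle iff it belongs to a strongly connected component of size ≥ 2 (or has a self-loop).
The vertices on cycles are {CS230, CS250, CS310, CS420, CS450} — 5 in total.

5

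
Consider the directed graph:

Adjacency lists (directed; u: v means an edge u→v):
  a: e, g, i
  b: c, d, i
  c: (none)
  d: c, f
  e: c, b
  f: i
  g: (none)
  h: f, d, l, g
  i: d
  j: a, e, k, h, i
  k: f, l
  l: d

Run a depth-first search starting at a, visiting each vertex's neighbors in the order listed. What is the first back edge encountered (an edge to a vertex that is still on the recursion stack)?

DFS from a (visiting each vertex's neighbors in the order listed); mark gray on enter, black on exit:
a gray
  e gray
    c gray
    c black
    b gray
      b→c: c black — skip
      d gray
        d→c: c black — skip
        f gray
          i gray
            i→d: d is gray → back edge
First back edge: i → d.

i→d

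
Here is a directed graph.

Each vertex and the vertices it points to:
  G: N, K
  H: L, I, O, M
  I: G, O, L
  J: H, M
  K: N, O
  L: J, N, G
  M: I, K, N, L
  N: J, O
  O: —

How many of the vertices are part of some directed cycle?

8

A vertex is on a directed cycle iff it belongs to a strongly connected component of size ≥ 2 (or has a self-loop).
The vertices on cycles are {G, H, I, J, K, L, M, N} — 8 in total.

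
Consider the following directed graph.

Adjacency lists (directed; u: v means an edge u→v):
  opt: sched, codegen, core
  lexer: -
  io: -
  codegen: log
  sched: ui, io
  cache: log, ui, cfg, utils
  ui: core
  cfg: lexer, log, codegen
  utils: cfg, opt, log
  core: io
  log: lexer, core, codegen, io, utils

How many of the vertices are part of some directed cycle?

A vertex is on a directed cycle iff it belongs to a strongly connected component of size ≥ 2 (or has a self-loop).
The vertices on cycles are {cfg, log, opt, utils, codegen} — 5 in total.

5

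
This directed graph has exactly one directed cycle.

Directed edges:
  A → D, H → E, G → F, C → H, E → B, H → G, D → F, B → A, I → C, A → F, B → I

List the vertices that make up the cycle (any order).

B, C, E, H, I

DFS with gray/black marking from I:
I gray
  C gray
    H gray
      E gray
        B gray
          A gray
            F gray
            F black
            D gray
              D→F: F black — skip
            D black
          A black
          B→I: I is gray → back edge
Back edge closes the cycle I → C → H → E → B → I; its vertices are {B, C, E, H, I}.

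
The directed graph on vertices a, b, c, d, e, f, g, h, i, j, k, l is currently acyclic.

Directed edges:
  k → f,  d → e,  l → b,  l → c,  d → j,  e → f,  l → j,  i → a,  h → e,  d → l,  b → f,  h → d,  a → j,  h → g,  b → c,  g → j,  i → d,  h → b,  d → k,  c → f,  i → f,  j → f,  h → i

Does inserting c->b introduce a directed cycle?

Adding c→b creates a cycle iff b can already reach c.
Path from b: b → c.
So b → … → c → b is a cycle.

Yes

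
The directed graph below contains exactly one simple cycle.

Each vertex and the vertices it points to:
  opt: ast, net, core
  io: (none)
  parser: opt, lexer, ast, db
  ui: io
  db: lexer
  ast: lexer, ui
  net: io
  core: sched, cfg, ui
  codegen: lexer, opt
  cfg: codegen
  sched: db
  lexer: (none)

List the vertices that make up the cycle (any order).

cfg, opt, core, codegen

DFS with gray/black marking from opt:
opt gray
  ast gray
    lexer gray
    lexer black
    ui gray
      io gray
      io black
    ui black
  ast black
  net gray
    net→io: io black — skip
  net black
  core gray
    sched gray
      db gray
        db→lexer: lexer black — skip
      db black
    sched black
    cfg gray
      codegen gray
        codegen→lexer: lexer black — skip
        codegen→opt: opt is gray → back edge
Back edge closes the cycle opt → core → cfg → codegen → opt; its vertices are {cfg, opt, core, codegen}.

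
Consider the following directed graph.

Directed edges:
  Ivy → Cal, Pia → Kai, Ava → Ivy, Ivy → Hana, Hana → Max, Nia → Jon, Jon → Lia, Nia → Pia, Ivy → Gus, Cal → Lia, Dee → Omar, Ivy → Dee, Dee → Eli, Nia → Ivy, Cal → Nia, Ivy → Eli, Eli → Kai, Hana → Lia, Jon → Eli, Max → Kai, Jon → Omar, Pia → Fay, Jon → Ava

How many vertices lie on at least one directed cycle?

5

A vertex is on a directed cycle iff it belongs to a strongly connected component of size ≥ 2 (or has a self-loop).
The vertices on cycles are {Ava, Cal, Ivy, Jon, Nia} — 5 in total.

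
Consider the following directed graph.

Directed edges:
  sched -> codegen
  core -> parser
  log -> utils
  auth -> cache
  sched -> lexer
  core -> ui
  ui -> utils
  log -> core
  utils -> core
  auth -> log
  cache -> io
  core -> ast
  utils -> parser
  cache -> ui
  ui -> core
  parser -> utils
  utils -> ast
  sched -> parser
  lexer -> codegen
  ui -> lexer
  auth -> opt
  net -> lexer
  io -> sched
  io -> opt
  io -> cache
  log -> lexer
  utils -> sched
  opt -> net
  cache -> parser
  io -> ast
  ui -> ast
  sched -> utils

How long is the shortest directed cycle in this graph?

2

For each vertex v, BFS finds the shortest path from v back to v.
The shortest such closed walk is cache → io → cache, length 2.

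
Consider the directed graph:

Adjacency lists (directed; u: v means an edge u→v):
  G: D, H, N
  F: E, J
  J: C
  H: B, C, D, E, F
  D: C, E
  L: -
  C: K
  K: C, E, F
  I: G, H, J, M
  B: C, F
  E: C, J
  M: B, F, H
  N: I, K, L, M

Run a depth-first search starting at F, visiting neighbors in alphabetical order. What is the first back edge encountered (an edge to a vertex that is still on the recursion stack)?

K→C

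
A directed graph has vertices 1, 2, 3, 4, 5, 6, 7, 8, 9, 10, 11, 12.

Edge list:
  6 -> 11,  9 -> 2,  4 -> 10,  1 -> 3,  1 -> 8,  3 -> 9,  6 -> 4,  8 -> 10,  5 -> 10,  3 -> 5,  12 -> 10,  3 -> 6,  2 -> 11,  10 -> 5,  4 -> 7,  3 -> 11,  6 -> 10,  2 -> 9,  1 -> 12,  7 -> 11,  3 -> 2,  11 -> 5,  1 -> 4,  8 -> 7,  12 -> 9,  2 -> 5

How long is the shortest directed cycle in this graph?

2

For each vertex v, BFS finds the shortest path from v back to v.
The shortest such closed walk is 10 → 5 → 10, length 2.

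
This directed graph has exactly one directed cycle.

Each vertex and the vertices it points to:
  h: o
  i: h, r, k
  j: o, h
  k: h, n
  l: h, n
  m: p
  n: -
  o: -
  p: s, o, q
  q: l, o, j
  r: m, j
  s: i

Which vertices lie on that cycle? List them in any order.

DFS with gray/black marking from i:
i gray
  h gray
    o gray
    o black
  h black
  r gray
    m gray
      p gray
        s gray
          s→i: i is gray → back edge
Back edge closes the cycle i → r → m → p → s → i; its vertices are {i, m, p, r, s}.

i, m, p, r, s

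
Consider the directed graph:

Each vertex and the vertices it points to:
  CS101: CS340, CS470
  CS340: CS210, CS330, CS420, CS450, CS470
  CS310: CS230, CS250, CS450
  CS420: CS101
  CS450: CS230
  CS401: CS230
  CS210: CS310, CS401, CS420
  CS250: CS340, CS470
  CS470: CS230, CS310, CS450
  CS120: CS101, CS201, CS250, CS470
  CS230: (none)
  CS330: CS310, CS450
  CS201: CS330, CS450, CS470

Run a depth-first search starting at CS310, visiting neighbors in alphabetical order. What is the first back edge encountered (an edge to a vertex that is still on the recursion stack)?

CS210->CS310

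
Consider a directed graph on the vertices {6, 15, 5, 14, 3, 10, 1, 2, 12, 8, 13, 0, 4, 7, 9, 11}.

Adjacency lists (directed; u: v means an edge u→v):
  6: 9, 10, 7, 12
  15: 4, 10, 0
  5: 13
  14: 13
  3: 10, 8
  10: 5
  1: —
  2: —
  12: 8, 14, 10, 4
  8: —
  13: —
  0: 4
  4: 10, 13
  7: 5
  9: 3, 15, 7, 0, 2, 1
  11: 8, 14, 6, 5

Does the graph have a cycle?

DFS with white/gray/black marking, starting from 6:
6 gray
  9 gray
    3 gray
      10 gray
        5 gray
          13 gray
          13 black
        5 black
      10 black
      8 gray
      8 black
    3 black
    15 gray
      4 gray
        4→10: 10 black — skip
        4→13: 13 black — skip
      4 black
      15→10: 10 black — skip
      0 gray
        0→4: 4 black — skip
      0 black
    15 black
    7 gray
      7→5: 5 black — skip
    7 black
    9→0: 0 black — skip
    2 gray
    2 black
    1 gray
    1 black
  9 black
  6→10: 10 black — skip
  6→7: 7 black — skip
  12 gray
    12→8: 8 black — skip
    14 gray
      14→13: 13 black — skip
    14 black
    12→10: 10 black — skip
    12→4: 4 black — skip
  12 black
6 black
11 gray
  11→8: 8 black — skip
  11→14: 14 black — skip
  11→6: 6 black — skip
  11→5: 5 black — skip
11 black
Every edge goes to a white or black vertex — no back edge, so the graph is acyclic.

No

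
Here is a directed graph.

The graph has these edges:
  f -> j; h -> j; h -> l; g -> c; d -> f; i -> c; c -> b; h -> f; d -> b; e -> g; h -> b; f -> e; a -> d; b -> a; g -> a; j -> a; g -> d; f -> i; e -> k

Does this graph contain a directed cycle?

Yes

DFS with white/gray/black marking, starting from a:
a gray
  d gray
    f gray
      e gray
        k gray
        k black
        g gray
          g→a: a is gray → back edge
Back edge found, so a cycle exists: a → d → f → e → g → a.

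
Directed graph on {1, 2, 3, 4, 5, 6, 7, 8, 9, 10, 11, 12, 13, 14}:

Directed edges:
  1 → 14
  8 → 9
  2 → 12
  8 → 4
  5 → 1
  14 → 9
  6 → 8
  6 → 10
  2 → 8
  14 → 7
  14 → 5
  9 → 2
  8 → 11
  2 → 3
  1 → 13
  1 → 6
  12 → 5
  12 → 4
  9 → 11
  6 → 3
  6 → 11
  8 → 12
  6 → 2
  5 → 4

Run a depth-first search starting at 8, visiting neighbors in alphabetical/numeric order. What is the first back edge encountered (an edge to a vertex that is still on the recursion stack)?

2->8

DFS from 8 (visiting neighbors in alphabetical/numeric order); mark gray on enter, black on exit:
8 gray
  4 gray
  4 black
  9 gray
    2 gray
      3 gray
      3 black
      2→8: 8 is gray → back edge
First back edge: 2 → 8.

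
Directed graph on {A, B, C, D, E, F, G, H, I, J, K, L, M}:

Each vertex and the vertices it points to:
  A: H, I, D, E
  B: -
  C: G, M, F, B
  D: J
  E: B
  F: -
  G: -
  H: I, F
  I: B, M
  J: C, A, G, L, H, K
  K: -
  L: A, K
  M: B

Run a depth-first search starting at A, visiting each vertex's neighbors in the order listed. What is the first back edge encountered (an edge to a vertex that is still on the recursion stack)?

J->A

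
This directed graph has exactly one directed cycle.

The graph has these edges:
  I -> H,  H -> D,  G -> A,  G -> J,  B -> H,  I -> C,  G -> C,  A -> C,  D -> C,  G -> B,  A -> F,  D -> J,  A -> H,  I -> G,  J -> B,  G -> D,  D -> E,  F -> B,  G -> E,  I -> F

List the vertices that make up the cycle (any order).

B, D, H, J

DFS with gray/black marking from D:
D gray
  E gray
  E black
  C gray
  C black
  J gray
    B gray
      H gray
        H→D: D is gray → back edge
Back edge closes the cycle D → J → B → H → D; its vertices are {B, D, H, J}.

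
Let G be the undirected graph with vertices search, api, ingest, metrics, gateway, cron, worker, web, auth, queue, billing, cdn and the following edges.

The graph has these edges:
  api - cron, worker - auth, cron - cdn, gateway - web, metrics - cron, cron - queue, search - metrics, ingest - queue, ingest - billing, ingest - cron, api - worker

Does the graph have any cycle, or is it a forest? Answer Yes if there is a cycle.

DFS, tracking each vertex's parent; an edge to a visited non-parent vertex closes a cycle.
Start from web:
visit web (parent –)
  visit gateway (parent web)
    gateway–web: parent, skip
visit search (parent –)
  visit metrics (parent search)
    visit cron (parent metrics)
      visit api (parent cron)
        visit worker (parent api)
          worker–api: parent, skip
          visit auth (parent worker)
            auth–worker: parent, skip
        api–cron: parent, skip
      visit queue (parent cron)
        visit ingest (parent queue)
          visit billing (parent ingest)
            billing–ingest: parent, skip
          ingest–cron: cron visited and ≠ parent → cycle
Cycle: cron – queue – ingest – cron.

Yes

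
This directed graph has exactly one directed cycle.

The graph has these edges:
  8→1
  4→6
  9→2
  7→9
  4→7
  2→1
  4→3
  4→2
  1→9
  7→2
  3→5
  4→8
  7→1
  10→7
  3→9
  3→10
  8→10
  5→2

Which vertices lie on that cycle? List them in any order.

1, 2, 9

DFS with gray/black marking from 2:
2 gray
  1 gray
    9 gray
      9→2: 2 is gray → back edge
Back edge closes the cycle 2 → 1 → 9 → 2; its vertices are {1, 2, 9}.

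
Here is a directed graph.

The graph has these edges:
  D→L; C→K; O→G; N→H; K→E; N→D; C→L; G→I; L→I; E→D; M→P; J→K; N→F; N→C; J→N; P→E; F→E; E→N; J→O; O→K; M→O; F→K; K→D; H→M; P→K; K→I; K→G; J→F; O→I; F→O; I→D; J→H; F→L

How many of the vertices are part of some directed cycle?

A vertex is on a directed cycle iff it belongs to a strongly connected component of size ≥ 2 (or has a self-loop).
The vertices on cycles are {C, D, E, F, H, I, K, L, M, N, O, P} — 12 in total.

12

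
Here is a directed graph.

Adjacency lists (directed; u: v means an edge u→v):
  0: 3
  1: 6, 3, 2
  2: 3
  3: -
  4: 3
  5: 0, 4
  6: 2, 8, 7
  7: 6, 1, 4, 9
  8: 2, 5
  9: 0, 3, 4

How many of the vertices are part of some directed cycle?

A vertex is on a directed cycle iff it belongs to a strongly connected component of size ≥ 2 (or has a self-loop).
The vertices on cycles are {1, 6, 7} — 3 in total.

3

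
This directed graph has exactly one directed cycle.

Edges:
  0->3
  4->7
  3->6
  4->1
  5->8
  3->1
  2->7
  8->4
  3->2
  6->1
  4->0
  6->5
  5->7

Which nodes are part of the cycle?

0, 3, 4, 5, 6, 8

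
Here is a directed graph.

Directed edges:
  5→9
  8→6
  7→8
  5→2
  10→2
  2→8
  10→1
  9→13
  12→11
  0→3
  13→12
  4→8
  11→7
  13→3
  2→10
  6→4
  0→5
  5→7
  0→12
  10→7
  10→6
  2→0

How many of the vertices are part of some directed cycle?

7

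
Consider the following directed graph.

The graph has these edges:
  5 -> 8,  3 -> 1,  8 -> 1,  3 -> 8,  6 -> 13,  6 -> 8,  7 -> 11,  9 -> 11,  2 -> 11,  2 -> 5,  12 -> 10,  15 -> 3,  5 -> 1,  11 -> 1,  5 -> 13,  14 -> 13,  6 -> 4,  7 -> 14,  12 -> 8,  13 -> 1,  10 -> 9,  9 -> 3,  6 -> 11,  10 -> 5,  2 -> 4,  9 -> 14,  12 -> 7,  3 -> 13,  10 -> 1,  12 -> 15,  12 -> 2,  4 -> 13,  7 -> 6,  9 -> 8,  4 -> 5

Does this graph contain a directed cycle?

No

DFS with white/gray/black marking, starting from 15:
15 gray
  3 gray
    13 gray
      1 gray
      1 black
    13 black
    3→1: 1 black — skip
    8 gray
      8→1: 1 black — skip
    8 black
  3 black
15 black
2 gray
  4 gray
    5 gray
      5→8: 8 black — skip
      5→1: 1 black — skip
      5→13: 13 black — skip
    5 black
    4→13: 13 black — skip
  4 black
  11 gray
    11→1: 1 black — skip
  11 black
  2→5: 5 black — skip
2 black
6 gray
  6→13: 13 black — skip
  6→11: 11 black — skip
  6→8: 8 black — skip
  6→4: 4 black — skip
6 black
7 gray
  14 gray
    14→13: 13 black — skip
  14 black
  7→11: 11 black — skip
  7→6: 6 black — skip
7 black
9 gray
  9→3: 3 black — skip
  9→14: 14 black — skip
  9→11: 11 black — skip
  9→8: 8 black — skip
9 black
10 gray
  10→1: 1 black — skip
  10→9: 9 black — skip
  10→5: 5 black — skip
10 black
12 gray
  12→15: 15 black — skip
  12→10: 10 black — skip
  12→8: 8 black — skip
  12→2: 2 black — skip
  12→7: 7 black — skip
12 black
Every edge goes to a white or black vertex — no back edge, so the graph is acyclic.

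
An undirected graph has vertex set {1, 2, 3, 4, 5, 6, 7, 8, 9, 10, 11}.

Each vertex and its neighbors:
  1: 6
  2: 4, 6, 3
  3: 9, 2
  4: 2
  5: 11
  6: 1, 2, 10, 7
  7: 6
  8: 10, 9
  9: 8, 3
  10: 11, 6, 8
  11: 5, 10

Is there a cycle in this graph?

DFS, tracking each vertex's parent; an edge to a visited non-parent vertex closes a cycle.
Start from 4:
visit 4 (parent –)
  visit 2 (parent 4)
    2–4: parent, skip
    visit 6 (parent 2)
      visit 1 (parent 6)
        1–6: parent, skip
      6–2: parent, skip
      visit 10 (parent 6)
        visit 11 (parent 10)
          visit 5 (parent 11)
            5–11: parent, skip
          11–10: parent, skip
        10–6: parent, skip
        visit 8 (parent 10)
          8–10: parent, skip
          visit 9 (parent 8)
            9–8: parent, skip
            visit 3 (parent 9)
              3–9: parent, skip
              3–2: 2 visited and ≠ parent → cycle
Cycle: 2 – 6 – 10 – 8 – 9 – 3 – 2.

Yes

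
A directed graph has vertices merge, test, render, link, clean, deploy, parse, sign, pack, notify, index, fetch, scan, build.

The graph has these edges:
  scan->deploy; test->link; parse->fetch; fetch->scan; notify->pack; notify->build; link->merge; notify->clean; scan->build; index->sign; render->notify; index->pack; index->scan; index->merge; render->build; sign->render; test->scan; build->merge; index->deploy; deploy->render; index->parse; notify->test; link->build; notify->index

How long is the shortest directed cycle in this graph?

4

For each vertex v, BFS finds the shortest path from v back to v.
The shortest such closed walk is notify → index → sign → render → notify, length 4.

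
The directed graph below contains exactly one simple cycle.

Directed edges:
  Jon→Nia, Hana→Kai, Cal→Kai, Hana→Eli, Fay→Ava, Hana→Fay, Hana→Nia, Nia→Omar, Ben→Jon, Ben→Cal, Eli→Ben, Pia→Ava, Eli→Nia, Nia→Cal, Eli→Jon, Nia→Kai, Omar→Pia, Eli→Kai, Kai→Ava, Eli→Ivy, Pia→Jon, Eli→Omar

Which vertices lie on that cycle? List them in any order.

DFS with gray/black marking from Nia:
Nia gray
  Cal gray
    Kai gray
      Ava gray
      Ava black
    Kai black
  Cal black
  Nia→Kai: Kai black — skip
  Omar gray
    Pia gray
      Pia→Ava: Ava black — skip
      Jon gray
        Jon→Nia: Nia is gray → back edge
Back edge closes the cycle Nia → Omar → Pia → Jon → Nia; its vertices are {Jon, Nia, Pia, Omar}.

Jon, Nia, Pia, Omar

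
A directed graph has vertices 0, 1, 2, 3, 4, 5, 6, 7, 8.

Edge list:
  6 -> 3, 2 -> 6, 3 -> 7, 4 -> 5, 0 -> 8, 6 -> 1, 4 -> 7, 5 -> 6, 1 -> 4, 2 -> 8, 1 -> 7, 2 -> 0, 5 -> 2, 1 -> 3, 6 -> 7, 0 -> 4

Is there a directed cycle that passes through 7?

No

7 lies on a cycle iff there is a path from 7 back to itself.
Exploring from 7, it never reaches itself; equivalently, its strongly connected component is a singleton.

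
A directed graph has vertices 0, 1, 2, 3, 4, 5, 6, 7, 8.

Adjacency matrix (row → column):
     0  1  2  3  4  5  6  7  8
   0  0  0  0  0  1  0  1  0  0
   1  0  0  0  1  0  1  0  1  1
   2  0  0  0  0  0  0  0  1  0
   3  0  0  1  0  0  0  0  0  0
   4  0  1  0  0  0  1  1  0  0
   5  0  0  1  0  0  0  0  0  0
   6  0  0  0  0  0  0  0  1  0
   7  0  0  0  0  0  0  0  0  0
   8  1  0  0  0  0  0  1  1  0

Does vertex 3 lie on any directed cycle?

No

3 lies on a cycle iff there is a path from 3 back to itself.
Exploring from 3, it never reaches itself; equivalently, its strongly connected component is a singleton.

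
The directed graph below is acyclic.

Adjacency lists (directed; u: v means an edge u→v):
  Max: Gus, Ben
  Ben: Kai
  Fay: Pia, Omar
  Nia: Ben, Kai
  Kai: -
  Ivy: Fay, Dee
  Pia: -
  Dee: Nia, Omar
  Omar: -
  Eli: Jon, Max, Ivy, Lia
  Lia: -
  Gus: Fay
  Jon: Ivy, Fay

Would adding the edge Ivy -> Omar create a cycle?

No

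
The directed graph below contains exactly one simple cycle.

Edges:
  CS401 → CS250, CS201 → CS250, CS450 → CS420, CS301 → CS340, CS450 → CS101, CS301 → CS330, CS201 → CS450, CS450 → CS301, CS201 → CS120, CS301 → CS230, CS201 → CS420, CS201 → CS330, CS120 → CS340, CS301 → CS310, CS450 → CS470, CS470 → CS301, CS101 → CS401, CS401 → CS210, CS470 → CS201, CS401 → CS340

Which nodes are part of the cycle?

CS201, CS450, CS470

DFS with gray/black marking from CS201:
CS201 gray
  CS250 gray
  CS250 black
  CS120 gray
    CS340 gray
    CS340 black
  CS120 black
  CS330 gray
  CS330 black
  CS450 gray
    CS420 gray
    CS420 black
    CS470 gray
      CS301 gray
        CS301→CS340: CS340 black — skip
        CS230 gray
        CS230 black
        CS301→CS330: CS330 black — skip
        CS310 gray
        CS310 black
      CS301 black
      CS470→CS201: CS201 is gray → back edge
Back edge closes the cycle CS201 → CS450 → CS470 → CS201; its vertices are {CS201, CS450, CS470}.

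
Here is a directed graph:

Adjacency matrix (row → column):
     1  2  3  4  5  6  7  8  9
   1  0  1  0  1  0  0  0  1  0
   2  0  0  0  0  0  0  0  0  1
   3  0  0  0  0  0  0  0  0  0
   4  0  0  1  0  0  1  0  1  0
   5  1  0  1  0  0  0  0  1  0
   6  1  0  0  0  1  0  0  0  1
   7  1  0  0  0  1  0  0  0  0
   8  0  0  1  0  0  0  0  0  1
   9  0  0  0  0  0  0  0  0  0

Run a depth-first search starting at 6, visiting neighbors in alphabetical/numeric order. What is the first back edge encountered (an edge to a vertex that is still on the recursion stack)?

DFS from 6 (visiting neighbors in alphabetical/numeric order); mark gray on enter, black on exit:
6 gray
  1 gray
    2 gray
      9 gray
      9 black
    2 black
    4 gray
      3 gray
      3 black
      4→6: 6 is gray → back edge
First back edge: 4 → 6.

4->6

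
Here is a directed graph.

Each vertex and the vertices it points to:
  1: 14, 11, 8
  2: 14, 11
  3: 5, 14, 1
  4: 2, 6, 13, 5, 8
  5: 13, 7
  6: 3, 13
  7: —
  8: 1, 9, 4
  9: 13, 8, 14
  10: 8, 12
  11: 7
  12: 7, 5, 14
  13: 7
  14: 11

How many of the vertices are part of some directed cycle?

6

A vertex is on a directed cycle iff it belongs to a strongly connected component of size ≥ 2 (or has a self-loop).
The vertices on cycles are {1, 3, 4, 6, 8, 9} — 6 in total.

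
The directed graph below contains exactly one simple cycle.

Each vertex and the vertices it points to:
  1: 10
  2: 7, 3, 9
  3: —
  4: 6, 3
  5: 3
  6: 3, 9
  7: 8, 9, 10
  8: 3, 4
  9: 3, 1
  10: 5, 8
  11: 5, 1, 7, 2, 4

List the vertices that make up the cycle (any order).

1, 4, 6, 8, 9, 10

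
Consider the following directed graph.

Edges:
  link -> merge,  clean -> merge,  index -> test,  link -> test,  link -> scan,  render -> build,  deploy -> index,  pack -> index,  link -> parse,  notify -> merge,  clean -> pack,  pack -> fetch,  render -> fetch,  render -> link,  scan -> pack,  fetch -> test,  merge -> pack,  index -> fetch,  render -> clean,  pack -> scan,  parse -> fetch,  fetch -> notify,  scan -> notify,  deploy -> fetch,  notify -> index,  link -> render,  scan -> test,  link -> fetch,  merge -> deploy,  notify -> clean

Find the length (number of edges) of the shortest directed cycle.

2

For each vertex v, BFS finds the shortest path from v back to v.
The shortest such closed walk is link → render → link, length 2.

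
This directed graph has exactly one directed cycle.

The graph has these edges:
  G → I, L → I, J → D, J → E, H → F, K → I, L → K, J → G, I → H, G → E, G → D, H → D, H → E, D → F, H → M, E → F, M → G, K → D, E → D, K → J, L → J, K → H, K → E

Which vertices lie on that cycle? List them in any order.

DFS with gray/black marking from H:
H gray
  E gray
    F gray
    F black
    D gray
      D→F: F black — skip
    D black
  E black
  H→F: F black — skip
  H→D: D black — skip
  M gray
    G gray
      I gray
        I→H: H is gray → back edge
Back edge closes the cycle H → M → G → I → H; its vertices are {G, H, I, M}.

G, H, I, M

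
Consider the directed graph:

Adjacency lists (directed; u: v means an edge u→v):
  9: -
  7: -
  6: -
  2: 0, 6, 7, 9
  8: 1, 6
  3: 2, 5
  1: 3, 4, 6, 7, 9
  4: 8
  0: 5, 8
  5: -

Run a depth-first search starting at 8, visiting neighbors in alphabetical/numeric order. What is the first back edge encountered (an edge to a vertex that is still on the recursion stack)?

DFS from 8 (visiting neighbors in alphabetical/numeric order); mark gray on enter, black on exit:
8 gray
  1 gray
    3 gray
      2 gray
        0 gray
          5 gray
          5 black
          0→8: 8 is gray → back edge
First back edge: 0 → 8.

0→8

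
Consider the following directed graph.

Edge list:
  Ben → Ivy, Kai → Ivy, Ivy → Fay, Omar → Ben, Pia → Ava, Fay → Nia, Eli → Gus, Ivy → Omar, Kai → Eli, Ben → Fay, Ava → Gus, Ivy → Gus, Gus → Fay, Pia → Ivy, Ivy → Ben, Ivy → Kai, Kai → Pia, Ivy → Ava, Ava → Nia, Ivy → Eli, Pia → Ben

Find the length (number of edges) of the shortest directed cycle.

2

For each vertex v, BFS finds the shortest path from v back to v.
The shortest such closed walk is Ivy → Ben → Ivy, length 2.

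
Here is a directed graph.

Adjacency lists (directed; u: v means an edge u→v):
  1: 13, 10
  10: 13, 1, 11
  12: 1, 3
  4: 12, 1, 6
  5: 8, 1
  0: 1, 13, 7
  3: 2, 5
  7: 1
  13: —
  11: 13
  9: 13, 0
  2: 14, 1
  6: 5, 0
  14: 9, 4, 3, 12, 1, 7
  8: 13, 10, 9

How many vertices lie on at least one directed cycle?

7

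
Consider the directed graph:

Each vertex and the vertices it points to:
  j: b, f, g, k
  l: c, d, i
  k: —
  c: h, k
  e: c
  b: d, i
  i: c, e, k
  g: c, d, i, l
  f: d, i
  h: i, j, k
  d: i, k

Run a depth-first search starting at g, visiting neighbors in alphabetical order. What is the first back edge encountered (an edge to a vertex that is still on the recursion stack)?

i->c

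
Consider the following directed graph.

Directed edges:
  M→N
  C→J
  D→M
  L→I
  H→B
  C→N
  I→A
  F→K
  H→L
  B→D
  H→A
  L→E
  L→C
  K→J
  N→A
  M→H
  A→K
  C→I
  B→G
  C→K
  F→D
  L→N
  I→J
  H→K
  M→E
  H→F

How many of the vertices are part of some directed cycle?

A vertex is on a directed cycle iff it belongs to a strongly connected component of size ≥ 2 (or has a self-loop).
The vertices on cycles are {B, D, F, H, M} — 5 in total.

5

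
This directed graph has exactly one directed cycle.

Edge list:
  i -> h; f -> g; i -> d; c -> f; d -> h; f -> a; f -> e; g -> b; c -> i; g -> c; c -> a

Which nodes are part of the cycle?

DFS with gray/black marking from c:
c gray
  f gray
    e gray
    e black
    a gray
    a black
    g gray
      g→c: c is gray → back edge
Back edge closes the cycle c → f → g → c; its vertices are {c, f, g}.

c, f, g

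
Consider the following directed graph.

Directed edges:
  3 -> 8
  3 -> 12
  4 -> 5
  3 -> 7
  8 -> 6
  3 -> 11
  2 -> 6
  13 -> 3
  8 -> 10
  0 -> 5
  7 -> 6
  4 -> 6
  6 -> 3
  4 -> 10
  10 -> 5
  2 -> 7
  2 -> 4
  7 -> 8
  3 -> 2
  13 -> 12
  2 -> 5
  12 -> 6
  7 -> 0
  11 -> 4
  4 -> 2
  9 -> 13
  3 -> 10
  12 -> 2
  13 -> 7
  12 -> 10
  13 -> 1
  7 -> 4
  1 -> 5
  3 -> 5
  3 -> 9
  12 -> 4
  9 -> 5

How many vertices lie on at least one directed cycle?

10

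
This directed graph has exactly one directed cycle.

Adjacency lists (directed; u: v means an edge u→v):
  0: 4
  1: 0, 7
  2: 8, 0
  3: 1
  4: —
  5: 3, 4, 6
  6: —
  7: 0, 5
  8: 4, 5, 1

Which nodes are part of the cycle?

DFS with gray/black marking from 1:
1 gray
  0 gray
    4 gray
    4 black
  0 black
  7 gray
    7→0: 0 black — skip
    5 gray
      3 gray
        3→1: 1 is gray → back edge
Back edge closes the cycle 1 → 7 → 5 → 3 → 1; its vertices are {1, 3, 5, 7}.

1, 3, 5, 7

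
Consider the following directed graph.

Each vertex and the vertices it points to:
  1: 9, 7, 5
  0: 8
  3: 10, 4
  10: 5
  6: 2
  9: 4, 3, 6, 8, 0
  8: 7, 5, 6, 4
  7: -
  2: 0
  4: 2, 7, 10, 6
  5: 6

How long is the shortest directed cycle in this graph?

4

For each vertex v, BFS finds the shortest path from v back to v.
The shortest such closed walk is 8 → 4 → 2 → 0 → 8, length 4.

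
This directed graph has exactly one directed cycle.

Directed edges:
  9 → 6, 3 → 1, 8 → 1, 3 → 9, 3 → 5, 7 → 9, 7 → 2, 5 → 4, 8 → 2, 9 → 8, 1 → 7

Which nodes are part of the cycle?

1, 7, 8, 9

DFS with gray/black marking from 9:
9 gray
  8 gray
    2 gray
    2 black
    1 gray
      7 gray
        7→9: 9 is gray → back edge
Back edge closes the cycle 9 → 8 → 1 → 7 → 9; its vertices are {1, 7, 8, 9}.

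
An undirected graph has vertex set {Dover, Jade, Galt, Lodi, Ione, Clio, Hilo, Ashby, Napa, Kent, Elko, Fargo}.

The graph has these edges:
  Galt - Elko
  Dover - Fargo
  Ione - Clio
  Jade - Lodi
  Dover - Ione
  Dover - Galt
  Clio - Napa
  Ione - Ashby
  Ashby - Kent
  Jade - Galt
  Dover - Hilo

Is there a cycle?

No

DFS, tracking each vertex's parent; an edge to a visited non-parent vertex closes a cycle.
Start from Lodi:
visit Lodi (parent –)
  visit Jade (parent Lodi)
    visit Galt (parent Jade)
      visit Dover (parent Galt)
        Dover–Galt: parent, skip
        visit Ione (parent Dover)
          visit Clio (parent Ione)
            Clio–Ione: parent, skip
            visit Napa (parent Clio)
              Napa–Clio: parent, skip
          Ione–Dover: parent, skip
          visit Ashby (parent Ione)
            visit Kent (parent Ashby)
              Kent–Ashby: parent, skip
            Ashby–Ione: parent, skip
        visit Fargo (parent Dover)
          Fargo–Dover: parent, skip
        visit Hilo (parent Dover)
          Hilo–Dover: parent, skip
      Galt–Jade: parent, skip
      visit Elko (parent Galt)
        Elko–Galt: parent, skip
    Jade–Lodi: parent, skip
No non-parent visited neighbor found — the graph is a forest.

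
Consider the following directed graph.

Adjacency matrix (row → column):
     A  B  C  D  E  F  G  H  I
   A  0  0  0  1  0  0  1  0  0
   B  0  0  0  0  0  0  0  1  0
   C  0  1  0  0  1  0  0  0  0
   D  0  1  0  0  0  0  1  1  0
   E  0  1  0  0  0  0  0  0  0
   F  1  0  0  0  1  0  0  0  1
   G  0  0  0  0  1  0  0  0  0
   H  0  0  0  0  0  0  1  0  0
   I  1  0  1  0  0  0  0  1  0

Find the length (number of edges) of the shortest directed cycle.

4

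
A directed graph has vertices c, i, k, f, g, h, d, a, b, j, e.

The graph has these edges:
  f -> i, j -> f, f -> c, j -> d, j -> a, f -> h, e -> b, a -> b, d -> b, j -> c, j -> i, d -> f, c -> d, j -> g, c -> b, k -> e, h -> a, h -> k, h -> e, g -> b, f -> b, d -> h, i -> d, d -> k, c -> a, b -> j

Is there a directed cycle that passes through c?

Yes

c is on a cycle iff c can reach itself via ≥1 edge.
c → d → f → c — yes.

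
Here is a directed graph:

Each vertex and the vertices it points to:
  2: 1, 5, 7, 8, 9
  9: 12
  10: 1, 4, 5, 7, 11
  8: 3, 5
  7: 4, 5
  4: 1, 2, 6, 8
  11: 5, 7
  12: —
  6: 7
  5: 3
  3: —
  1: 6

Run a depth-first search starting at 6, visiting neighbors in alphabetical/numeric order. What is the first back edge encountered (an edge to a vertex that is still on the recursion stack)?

1->6

DFS from 6 (visiting neighbors in alphabetical/numeric order); mark gray on enter, black on exit:
6 gray
  7 gray
    4 gray
      1 gray
        1→6: 6 is gray → back edge
First back edge: 1 → 6.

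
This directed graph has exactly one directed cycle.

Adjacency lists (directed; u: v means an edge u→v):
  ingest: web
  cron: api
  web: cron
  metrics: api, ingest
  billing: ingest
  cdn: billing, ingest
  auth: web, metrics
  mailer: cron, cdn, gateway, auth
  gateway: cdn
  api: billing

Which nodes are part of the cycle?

DFS with gray/black marking from web:
web gray
  cron gray
    api gray
      billing gray
        ingest gray
          ingest→web: web is gray → back edge
Back edge closes the cycle web → cron → api → billing → ingest → web; its vertices are {api, web, cron, ingest, billing}.

api, web, cron, ingest, billing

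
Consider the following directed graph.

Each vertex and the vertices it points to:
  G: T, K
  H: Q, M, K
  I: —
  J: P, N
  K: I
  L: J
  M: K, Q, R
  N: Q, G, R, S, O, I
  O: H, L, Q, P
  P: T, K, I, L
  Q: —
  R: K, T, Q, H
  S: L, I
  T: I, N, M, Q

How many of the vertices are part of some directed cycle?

11

A vertex is on a directed cycle iff it belongs to a strongly connected component of size ≥ 2 (or has a self-loop).
The vertices on cycles are {G, H, J, L, M, N, O, P, R, S, T} — 11 in total.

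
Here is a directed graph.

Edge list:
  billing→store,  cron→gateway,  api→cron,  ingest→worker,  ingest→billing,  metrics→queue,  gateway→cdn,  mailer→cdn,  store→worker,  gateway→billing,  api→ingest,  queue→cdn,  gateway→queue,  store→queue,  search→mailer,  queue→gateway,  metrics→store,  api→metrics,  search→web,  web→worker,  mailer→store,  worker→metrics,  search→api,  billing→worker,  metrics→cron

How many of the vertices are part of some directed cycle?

7

A vertex is on a directed cycle iff it belongs to a strongly connected component of size ≥ 2 (or has a self-loop).
The vertices on cycles are {cron, queue, store, worker, billing, gateway, metrics} — 7 in total.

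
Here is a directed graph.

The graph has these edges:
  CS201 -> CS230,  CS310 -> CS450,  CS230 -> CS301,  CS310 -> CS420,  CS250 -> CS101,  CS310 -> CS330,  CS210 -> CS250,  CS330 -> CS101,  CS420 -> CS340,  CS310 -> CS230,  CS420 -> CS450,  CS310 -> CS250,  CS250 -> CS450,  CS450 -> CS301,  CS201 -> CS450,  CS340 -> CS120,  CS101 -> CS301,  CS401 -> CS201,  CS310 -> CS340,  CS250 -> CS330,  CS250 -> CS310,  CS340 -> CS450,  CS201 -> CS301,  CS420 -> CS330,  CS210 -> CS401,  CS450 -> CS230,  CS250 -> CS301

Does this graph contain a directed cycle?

Yes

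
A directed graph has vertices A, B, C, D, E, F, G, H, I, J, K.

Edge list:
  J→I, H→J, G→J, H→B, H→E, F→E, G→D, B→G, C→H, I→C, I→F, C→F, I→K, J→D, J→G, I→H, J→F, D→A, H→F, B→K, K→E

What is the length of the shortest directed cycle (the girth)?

2

For each vertex v, BFS finds the shortest path from v back to v.
The shortest such closed walk is J → G → J, length 2.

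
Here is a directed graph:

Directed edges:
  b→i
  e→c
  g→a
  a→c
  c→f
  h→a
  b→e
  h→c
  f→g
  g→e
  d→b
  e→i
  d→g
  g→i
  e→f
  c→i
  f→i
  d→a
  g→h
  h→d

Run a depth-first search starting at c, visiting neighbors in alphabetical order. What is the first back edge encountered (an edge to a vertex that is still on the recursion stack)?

DFS from c (visiting neighbors in alphabetical order); mark gray on enter, black on exit:
c gray
  f gray
    g gray
      a gray
        a→c: c is gray → back edge
First back edge: a → c.

a→c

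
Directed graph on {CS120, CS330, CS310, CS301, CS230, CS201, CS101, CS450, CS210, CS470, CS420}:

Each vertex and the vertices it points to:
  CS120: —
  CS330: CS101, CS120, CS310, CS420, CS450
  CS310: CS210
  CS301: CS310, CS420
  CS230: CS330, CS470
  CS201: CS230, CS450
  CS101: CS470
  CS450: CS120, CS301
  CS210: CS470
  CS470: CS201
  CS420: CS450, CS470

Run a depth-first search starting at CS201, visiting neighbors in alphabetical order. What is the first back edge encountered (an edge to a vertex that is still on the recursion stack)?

CS470→CS201

DFS from CS201 (visiting neighbors in alphabetical order); mark gray on enter, black on exit:
CS201 gray
  CS230 gray
    CS330 gray
      CS101 gray
        CS470 gray
          CS470→CS201: CS201 is gray → back edge
First back edge: CS470 → CS201.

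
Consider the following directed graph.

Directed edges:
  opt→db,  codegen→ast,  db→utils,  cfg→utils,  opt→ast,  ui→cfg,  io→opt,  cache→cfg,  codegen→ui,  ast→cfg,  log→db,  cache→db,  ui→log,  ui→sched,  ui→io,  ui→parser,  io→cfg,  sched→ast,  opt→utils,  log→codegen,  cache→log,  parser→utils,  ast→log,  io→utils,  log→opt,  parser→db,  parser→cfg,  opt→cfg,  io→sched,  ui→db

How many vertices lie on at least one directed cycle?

A vertex is on a directed cycle iff it belongs to a strongly connected component of size ≥ 2 (or has a self-loop).
The vertices on cycles are {io, ui, ast, log, opt, sched, codegen} — 7 in total.

7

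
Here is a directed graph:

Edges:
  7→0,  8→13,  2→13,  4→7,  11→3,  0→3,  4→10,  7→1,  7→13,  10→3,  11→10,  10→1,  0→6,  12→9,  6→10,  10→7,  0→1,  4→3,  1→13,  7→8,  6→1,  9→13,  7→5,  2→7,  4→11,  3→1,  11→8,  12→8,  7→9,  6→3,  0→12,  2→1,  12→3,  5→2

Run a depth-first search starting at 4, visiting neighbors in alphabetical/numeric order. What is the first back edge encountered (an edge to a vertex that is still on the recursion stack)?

10->7

DFS from 4 (visiting neighbors in alphabetical/numeric order); mark gray on enter, black on exit:
4 gray
  3 gray
    1 gray
      13 gray
      13 black
    1 black
  3 black
  7 gray
    0 gray
      0→1: 1 black — skip
      0→3: 3 black — skip
      6 gray
        6→1: 1 black — skip
        6→3: 3 black — skip
        10 gray
          10→1: 1 black — skip
          10→3: 3 black — skip
          10→7: 7 is gray → back edge
First back edge: 10 → 7.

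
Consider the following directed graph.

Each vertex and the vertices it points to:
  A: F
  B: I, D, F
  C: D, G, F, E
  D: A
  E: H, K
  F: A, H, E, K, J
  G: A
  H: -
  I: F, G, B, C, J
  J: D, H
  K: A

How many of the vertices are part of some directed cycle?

A vertex is on a directed cycle iff it belongs to a strongly connected component of size ≥ 2 (or has a self-loop).
The vertices on cycles are {A, B, D, E, F, I, J, K} — 8 in total.

8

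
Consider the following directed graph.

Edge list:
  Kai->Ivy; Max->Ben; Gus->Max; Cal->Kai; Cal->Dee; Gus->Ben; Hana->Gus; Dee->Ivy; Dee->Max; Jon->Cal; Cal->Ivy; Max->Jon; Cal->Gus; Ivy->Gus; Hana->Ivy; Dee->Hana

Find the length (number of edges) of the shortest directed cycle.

4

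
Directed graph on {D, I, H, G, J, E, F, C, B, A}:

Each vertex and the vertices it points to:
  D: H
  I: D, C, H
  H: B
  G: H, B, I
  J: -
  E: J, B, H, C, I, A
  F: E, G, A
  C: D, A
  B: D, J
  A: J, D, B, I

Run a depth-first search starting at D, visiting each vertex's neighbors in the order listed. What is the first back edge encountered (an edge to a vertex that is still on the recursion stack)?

B->D

DFS from D (visiting each vertex's neighbors in the order listed); mark gray on enter, black on exit:
D gray
  H gray
    B gray
      B→D: D is gray → back edge
First back edge: B → D.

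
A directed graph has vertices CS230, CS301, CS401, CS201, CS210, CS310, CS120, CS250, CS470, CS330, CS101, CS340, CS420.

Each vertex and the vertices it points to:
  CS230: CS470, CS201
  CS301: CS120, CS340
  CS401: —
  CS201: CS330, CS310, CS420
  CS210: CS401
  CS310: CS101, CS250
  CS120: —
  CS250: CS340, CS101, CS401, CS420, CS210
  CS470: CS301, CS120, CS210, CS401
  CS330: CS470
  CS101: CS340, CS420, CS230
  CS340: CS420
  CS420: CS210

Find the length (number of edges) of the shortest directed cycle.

For each vertex v, BFS finds the shortest path from v back to v.
The shortest such closed walk is CS230 → CS201 → CS310 → CS101 → CS230, length 4.

4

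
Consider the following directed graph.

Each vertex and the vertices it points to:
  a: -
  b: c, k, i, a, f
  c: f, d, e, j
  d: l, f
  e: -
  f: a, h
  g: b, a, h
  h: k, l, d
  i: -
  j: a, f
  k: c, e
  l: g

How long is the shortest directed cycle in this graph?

For each vertex v, BFS finds the shortest path from v back to v.
The shortest such closed walk is g → h → l → g, length 3.

3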